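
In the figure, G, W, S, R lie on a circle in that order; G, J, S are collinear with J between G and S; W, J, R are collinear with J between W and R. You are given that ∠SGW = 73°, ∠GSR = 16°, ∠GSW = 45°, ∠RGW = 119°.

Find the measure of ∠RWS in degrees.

∠RWS = 46°

1. ∠SRW = 73°  [same arc WS]
2. ∠RSW = 61°  [cyclic GWSR, opposite ∠G+∠S]
3. ∠RWS = 46°  [△WSR]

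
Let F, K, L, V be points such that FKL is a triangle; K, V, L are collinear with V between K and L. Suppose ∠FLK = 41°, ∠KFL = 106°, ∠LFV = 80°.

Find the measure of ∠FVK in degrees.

∠FVK = 121°

1. ∠FLV = 41°  [V on ray LK]
2. ∠FVL = 59°  [△FVL]
3. ∠FVK = 121°  [linear pair at V on KL]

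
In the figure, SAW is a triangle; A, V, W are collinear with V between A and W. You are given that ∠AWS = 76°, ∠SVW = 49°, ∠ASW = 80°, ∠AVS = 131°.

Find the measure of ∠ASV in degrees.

1. ∠SAW = 24°  [△SAW]
2. ∠SAV = 24°  [V on ray AW]
3. ∠ASV = 25°  [△SAV]

∠ASV = 25°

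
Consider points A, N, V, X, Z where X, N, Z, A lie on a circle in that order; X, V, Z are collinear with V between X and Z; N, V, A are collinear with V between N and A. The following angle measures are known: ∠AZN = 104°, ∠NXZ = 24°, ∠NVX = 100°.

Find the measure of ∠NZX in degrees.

1. ∠NAZ = 24°  [same arc NZ]
2. ∠NVZ = 80°  [linear pair at V on XZ]
3. ∠ANZ = 52°  [△NZA]
4. ∠NZX = 48°  [△NVZ]

∠NZX = 48°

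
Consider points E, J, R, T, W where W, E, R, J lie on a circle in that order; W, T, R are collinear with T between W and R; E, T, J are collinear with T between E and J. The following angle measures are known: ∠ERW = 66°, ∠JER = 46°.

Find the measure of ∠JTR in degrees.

1. ∠EJW = 66°  [same arc WE]
2. ∠JWR = 46°  [same arc RJ]
3. ∠JTW = 68°  [△WTJ]
4. ∠JTR = 112°  [linear pair at T on WR]

∠JTR = 112°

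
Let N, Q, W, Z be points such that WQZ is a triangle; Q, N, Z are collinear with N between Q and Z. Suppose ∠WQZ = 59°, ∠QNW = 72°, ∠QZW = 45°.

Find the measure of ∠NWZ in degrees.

1. ∠WNZ = 108°  [linear pair at N on QZ]
2. ∠NZW = 45°  [N on ray ZQ]
3. ∠NWZ = 27°  [△WNZ]

∠NWZ = 27°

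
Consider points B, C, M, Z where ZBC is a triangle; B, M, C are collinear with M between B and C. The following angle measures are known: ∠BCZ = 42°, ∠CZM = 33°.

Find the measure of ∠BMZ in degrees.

∠BMZ = 75°

1. ∠MCZ = 42°  [M on ray CB]
2. ∠CMZ = 105°  [△ZMC]
3. ∠BMZ = 75°  [linear pair at M on BC]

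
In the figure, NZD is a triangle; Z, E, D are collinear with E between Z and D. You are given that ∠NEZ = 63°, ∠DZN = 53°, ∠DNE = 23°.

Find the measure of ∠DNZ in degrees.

∠DNZ = 87°

1. ∠DEN = 117°  [linear pair at E on ZD]
2. ∠EDN = 40°  [△NED]
3. ∠NDZ = 40°  [E on ray DZ]
4. ∠DNZ = 87°  [△NZD]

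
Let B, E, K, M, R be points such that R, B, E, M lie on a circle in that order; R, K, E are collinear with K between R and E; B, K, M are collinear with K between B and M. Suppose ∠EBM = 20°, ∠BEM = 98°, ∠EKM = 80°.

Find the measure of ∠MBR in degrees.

1. ∠ERM = 20°  [same arc EM]
2. ∠BRM = 82°  [cyclic RBEM, opposite ∠R+∠E]
3. ∠MKR = 100°  [linear pair at K on RE]
4. ∠BMR = 60°  [△RKM]
5. ∠MBR = 38°  [△RBM]

∠MBR = 38°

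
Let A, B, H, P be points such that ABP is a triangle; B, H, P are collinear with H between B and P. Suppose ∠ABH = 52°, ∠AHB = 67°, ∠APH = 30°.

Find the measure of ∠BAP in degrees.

∠BAP = 98°

1. ∠ABP = 52°  [H on ray BP]
2. ∠APB = 30°  [H on ray PB]
3. ∠BAP = 98°  [△ABP]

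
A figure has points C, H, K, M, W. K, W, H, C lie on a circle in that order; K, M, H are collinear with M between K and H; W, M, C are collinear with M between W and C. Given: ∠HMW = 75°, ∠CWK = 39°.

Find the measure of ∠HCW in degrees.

∠HCW = 36°

1. ∠CMK = 75°  [vertical angles at M]
2. ∠CHK = 39°  [same arc KC]
3. ∠CMH = 105°  [linear pair at M on KH]
4. ∠HCW = 36°  [△HMC]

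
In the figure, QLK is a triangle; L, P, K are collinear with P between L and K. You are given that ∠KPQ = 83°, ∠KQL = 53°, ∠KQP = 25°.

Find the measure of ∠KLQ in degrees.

1. ∠PKQ = 72°  [△QPK]
2. ∠LKQ = 72°  [P on ray KL]
3. ∠KLQ = 55°  [△QLK]

∠KLQ = 55°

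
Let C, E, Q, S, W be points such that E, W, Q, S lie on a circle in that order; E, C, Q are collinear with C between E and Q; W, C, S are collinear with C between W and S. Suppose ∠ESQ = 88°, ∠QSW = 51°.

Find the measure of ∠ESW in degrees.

1. ∠EWQ = 92°  [cyclic EWQS, opposite ∠W+∠S]
2. ∠QEW = 51°  [same arc WQ]
3. ∠EQW = 37°  [△EWQ]
4. ∠ESW = 37°  [same arc EW]

∠ESW = 37°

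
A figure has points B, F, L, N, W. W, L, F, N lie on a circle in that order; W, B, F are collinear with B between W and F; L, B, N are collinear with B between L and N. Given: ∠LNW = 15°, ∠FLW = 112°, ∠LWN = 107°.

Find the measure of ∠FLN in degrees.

∠FLN = 54°

1. ∠LFW = 15°  [same arc WL]
2. ∠FWL = 53°  [△WLF]
3. ∠LFN = 73°  [cyclic WLFN, opposite ∠W+∠F]
4. ∠FNL = 53°  [same arc LF]
5. ∠FLN = 54°  [△LFN]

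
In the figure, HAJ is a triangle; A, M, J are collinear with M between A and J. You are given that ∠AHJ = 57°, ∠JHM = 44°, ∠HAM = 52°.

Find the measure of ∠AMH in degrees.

1. ∠HAJ = 52°  [M on ray AJ]
2. ∠AJH = 71°  [△HAJ]
3. ∠HJM = 71°  [M on ray JA]
4. ∠HMJ = 65°  [△HMJ]
5. ∠AMH = 115°  [linear pair at M on AJ]

∠AMH = 115°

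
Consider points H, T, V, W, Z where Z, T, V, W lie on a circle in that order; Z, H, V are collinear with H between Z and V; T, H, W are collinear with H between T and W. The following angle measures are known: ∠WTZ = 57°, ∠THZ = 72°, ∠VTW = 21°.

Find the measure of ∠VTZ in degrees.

∠VTZ = 78°

1. ∠TZV = 51°  [△ZHT]
2. ∠THV = 108°  [linear pair at H on ZV]
3. ∠TVZ = 51°  [△THV]
4. ∠VTZ = 78°  [△ZTV]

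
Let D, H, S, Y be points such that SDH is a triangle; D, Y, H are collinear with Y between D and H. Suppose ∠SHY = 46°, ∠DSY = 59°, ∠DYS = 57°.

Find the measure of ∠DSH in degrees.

∠DSH = 70°

1. ∠DHS = 46°  [Y on ray HD]
2. ∠SDY = 64°  [△SDY]
3. ∠HDS = 64°  [Y on ray DH]
4. ∠DSH = 70°  [△SDH]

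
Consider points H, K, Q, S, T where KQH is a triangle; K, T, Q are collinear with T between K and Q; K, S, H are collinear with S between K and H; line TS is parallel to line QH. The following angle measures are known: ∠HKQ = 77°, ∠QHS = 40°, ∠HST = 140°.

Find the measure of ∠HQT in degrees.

∠HQT = 63°

1. ∠KHQ = 40°  [S on ray HK]
2. ∠HQK = 63°  [△KQH]
3. ∠HQT = 63°  [T on ray QK]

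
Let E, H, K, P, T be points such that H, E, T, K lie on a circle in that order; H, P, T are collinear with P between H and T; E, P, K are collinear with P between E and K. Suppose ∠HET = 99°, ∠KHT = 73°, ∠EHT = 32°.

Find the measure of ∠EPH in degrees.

1. ∠ETH = 49°  [△HET]
2. ∠KET = 73°  [same arc TK]
3. ∠EPT = 58°  [△EPT]
4. ∠EPH = 122°  [linear pair at P on HT]

∠EPH = 122°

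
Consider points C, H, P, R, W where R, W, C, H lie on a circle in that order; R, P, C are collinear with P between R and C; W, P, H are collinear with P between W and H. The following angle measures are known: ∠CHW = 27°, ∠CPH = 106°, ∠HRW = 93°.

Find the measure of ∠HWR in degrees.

1. ∠CRW = 27°  [same arc WC]
2. ∠RPW = 106°  [vertical angles at P]
3. ∠HWR = 47°  [△RPW]

∠HWR = 47°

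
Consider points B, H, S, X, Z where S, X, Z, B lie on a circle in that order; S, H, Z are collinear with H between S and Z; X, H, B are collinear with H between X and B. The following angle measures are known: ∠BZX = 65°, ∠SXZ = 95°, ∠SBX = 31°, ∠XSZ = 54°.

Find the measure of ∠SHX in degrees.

1. ∠BSX = 115°  [cyclic SXZB, opposite ∠S+∠Z]
2. ∠BXS = 34°  [△SXB]
3. ∠SHX = 92°  [△SHX]

∠SHX = 92°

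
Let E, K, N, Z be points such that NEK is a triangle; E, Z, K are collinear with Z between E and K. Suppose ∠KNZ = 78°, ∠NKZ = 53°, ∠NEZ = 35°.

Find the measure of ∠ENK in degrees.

∠ENK = 92°

1. ∠EKN = 53°  [Z on ray KE]
2. ∠KEN = 35°  [Z on ray EK]
3. ∠ENK = 92°  [△NEK]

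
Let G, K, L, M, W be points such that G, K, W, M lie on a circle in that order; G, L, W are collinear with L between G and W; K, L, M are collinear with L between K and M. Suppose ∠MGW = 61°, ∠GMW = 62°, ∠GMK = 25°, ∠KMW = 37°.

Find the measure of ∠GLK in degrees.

1. ∠GWM = 57°  [△GWM]
2. ∠KGW = 37°  [same arc KW]
3. ∠GKM = 57°  [same arc GM]
4. ∠GLK = 86°  [△GLK]

∠GLK = 86°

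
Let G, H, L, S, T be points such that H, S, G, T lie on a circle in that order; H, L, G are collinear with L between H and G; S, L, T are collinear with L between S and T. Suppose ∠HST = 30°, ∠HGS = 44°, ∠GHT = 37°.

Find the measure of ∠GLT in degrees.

∠GLT = 81°

1. ∠HTS = 44°  [same arc HS]
2. ∠HLT = 99°  [△HLT]
3. ∠GLT = 81°  [linear pair at L on HG]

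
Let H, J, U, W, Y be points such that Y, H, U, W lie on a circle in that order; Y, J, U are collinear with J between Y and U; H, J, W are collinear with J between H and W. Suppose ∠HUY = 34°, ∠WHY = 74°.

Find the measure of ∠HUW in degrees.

∠HUW = 108°

1. ∠HWY = 34°  [same arc YH]
2. ∠HYW = 72°  [△YHW]
3. ∠HUW = 108°  [cyclic YHUW, opposite ∠Y+∠U]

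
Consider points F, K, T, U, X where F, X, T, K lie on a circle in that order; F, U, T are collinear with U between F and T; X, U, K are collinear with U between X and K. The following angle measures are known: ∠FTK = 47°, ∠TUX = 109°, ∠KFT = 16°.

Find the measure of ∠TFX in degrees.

∠TFX = 62°

1. ∠FXK = 47°  [same arc FK]
2. ∠FUX = 71°  [linear pair at U on FT]
3. ∠TFX = 62°  [△FUX]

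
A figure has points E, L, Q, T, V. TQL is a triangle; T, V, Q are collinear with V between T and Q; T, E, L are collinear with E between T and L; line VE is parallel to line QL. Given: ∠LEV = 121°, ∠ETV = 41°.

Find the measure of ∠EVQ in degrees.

∠EVQ = 100°

1. ∠TEV = 59°  [linear pair at E on TL]
2. ∠EVT = 80°  [△TVE]
3. ∠EVQ = 100°  [linear pair at V on TQ]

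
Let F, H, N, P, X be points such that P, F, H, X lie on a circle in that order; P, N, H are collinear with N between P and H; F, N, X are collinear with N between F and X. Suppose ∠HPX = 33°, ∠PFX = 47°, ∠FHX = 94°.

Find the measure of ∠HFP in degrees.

1. ∠PHX = 47°  [same arc PX]
2. ∠HXP = 100°  [△PHX]
3. ∠HFP = 80°  [cyclic PFHX, opposite ∠F+∠X]

∠HFP = 80°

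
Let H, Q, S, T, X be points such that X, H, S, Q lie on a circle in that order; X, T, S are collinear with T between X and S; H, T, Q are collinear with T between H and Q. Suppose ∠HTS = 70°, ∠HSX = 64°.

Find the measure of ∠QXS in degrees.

∠QXS = 46°

1. ∠QTX = 70°  [vertical angles at T]
2. ∠HQX = 64°  [same arc XH]
3. ∠QXS = 46°  [△XTQ]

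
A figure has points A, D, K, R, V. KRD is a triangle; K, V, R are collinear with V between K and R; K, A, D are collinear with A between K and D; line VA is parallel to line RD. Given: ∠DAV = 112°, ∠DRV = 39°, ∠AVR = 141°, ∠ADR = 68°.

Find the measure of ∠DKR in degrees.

∠DKR = 73°

1. ∠DRK = 39°  [V on ray RK]
2. ∠KDR = 68°  [A on ray DK]
3. ∠DKR = 73°  [△KRD]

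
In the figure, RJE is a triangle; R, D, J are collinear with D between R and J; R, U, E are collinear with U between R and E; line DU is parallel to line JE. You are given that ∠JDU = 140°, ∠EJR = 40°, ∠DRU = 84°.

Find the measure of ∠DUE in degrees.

1. ∠RDU = 40°  [linear pair at D on RJ]
2. ∠DUR = 56°  [△RDU]
3. ∠DUE = 124°  [linear pair at U on RE]

∠DUE = 124°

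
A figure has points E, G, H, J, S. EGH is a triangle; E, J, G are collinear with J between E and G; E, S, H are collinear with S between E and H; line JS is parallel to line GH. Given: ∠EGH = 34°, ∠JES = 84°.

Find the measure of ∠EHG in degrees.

1. ∠EJS = 34°  [JS∥GH, corresponding at J]
2. ∠ESJ = 62°  [△EJS]
3. ∠EHG = 62°  [JS∥GH, corresponding at S]

∠EHG = 62°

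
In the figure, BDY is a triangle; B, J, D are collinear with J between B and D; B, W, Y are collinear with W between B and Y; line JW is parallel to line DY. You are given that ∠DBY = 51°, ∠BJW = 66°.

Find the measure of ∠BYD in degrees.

∠BYD = 63°

1. ∠JBW = 51°  [J on BD, W on BY]
2. ∠BWJ = 63°  [△BJW]
3. ∠BYD = 63°  [JW∥DY, corresponding at W]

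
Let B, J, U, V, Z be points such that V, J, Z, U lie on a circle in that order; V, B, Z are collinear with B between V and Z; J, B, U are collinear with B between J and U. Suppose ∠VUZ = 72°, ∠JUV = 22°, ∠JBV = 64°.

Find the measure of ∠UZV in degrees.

∠UZV = 66°

1. ∠VJZ = 108°  [cyclic VJZU, opposite ∠J+∠U]
2. ∠JZV = 22°  [same arc VJ]
3. ∠UBZ = 64°  [vertical angles at B]
4. ∠JVZ = 50°  [△VJZ]
5. ∠JUZ = 50°  [same arc JZ]
6. ∠UZV = 66°  [△ZBU]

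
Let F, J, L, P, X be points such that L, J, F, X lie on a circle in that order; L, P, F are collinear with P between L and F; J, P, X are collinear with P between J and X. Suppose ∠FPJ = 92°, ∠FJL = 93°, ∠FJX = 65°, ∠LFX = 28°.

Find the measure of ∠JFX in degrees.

1. ∠JFL = 23°  [△JPF]
2. ∠FLJ = 64°  [△LJF]
3. ∠FXJ = 64°  [same arc JF]
4. ∠JFX = 51°  [△JFX]

∠JFX = 51°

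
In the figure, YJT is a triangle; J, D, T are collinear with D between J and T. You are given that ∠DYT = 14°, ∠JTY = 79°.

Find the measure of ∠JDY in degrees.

∠JDY = 93°

1. ∠DTY = 79°  [D on ray TJ]
2. ∠TDY = 87°  [△YDT]
3. ∠JDY = 93°  [linear pair at D on JT]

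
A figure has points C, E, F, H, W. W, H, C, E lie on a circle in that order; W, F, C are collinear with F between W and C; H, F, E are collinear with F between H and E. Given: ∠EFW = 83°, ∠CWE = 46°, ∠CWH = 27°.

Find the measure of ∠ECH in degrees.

∠ECH = 107°

1. ∠CHE = 46°  [same arc CE]
2. ∠CEH = 27°  [same arc HC]
3. ∠ECH = 107°  [△HCE]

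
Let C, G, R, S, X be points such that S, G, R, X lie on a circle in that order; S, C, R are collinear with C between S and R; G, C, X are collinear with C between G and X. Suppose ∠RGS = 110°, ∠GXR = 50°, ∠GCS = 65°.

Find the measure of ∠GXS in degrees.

1. ∠GSR = 50°  [same arc GR]
2. ∠GRS = 20°  [△SGR]
3. ∠GXS = 20°  [same arc SG]

∠GXS = 20°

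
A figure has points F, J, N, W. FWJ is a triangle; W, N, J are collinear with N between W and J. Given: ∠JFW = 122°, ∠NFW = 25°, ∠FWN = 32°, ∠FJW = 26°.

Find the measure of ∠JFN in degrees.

1. ∠FNW = 123°  [△FWN]
2. ∠FJN = 26°  [N on ray JW]
3. ∠FNJ = 57°  [linear pair at N on WJ]
4. ∠JFN = 97°  [△FNJ]

∠JFN = 97°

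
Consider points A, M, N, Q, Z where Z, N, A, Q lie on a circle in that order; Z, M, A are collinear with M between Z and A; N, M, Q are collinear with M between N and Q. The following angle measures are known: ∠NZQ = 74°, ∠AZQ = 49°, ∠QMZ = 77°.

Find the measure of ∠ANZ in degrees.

∠ANZ = 101°

1. ∠NAQ = 106°  [cyclic ZNAQ, opposite ∠Z+∠A]
2. ∠ANQ = 49°  [same arc AQ]
3. ∠AMN = 77°  [vertical angles at M]
4. ∠AQN = 25°  [△NAQ]
5. ∠NAZ = 54°  [△NMA]
6. ∠AZN = 25°  [same arc NA]
7. ∠ANZ = 101°  [△ZNA]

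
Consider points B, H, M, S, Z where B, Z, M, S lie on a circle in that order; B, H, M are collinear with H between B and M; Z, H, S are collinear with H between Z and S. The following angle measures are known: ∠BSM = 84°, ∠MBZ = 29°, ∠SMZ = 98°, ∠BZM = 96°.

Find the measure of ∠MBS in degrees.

1. ∠MSZ = 29°  [same arc ZM]
2. ∠MZS = 53°  [△ZMS]
3. ∠MBS = 53°  [same arc MS]

∠MBS = 53°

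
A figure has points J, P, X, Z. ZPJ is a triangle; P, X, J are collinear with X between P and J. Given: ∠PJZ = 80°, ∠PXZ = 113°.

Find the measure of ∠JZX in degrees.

∠JZX = 33°

1. ∠XJZ = 80°  [X on ray JP]
2. ∠JXZ = 67°  [linear pair at X on PJ]
3. ∠JZX = 33°  [△ZXJ]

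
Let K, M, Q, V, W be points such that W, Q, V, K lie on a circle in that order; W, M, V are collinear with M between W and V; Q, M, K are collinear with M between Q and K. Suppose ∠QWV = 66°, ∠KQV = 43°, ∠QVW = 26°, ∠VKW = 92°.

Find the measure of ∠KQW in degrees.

∠KQW = 45°

1. ∠QKV = 66°  [same arc QV]
2. ∠KVQ = 71°  [△QVK]
3. ∠QKW = 26°  [same arc WQ]
4. ∠KWQ = 109°  [cyclic WQVK, opposite ∠W+∠V]
5. ∠KQW = 45°  [△WQK]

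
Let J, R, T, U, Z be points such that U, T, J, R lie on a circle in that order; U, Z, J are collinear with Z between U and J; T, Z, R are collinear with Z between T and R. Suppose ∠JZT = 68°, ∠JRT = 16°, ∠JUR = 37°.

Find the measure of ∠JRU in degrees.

∠JRU = 91°

1. ∠RZU = 68°  [vertical angles at Z]
2. ∠JZR = 112°  [linear pair at Z on UJ]
3. ∠RJU = 52°  [△JZR]
4. ∠JRU = 91°  [△UJR]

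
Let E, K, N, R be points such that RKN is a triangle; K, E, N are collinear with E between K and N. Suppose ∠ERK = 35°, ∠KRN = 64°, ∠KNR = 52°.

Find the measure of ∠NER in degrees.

1. ∠NKR = 64°  [△RKN]
2. ∠EKR = 64°  [E on ray KN]
3. ∠KER = 81°  [△RKE]
4. ∠NER = 99°  [linear pair at E on KN]

∠NER = 99°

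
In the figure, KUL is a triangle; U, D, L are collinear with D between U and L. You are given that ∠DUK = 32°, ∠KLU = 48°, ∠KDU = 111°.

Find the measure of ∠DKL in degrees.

1. ∠DLK = 48°  [D on ray LU]
2. ∠KDL = 69°  [linear pair at D on UL]
3. ∠DKL = 63°  [△KDL]

∠DKL = 63°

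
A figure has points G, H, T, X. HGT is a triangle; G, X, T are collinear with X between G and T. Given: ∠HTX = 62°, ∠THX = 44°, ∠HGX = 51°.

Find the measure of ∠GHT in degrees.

∠GHT = 67°

1. ∠GTH = 62°  [X on ray TG]
2. ∠HGT = 51°  [X on ray GT]
3. ∠GHT = 67°  [△HGT]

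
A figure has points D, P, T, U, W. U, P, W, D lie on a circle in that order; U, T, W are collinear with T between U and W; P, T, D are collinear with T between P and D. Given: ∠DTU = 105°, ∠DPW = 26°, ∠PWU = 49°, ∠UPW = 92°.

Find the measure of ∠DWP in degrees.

∠DWP = 115°

1. ∠PUW = 39°  [△UPW]
2. ∠PDW = 39°  [same arc PW]
3. ∠DWP = 115°  [△PWD]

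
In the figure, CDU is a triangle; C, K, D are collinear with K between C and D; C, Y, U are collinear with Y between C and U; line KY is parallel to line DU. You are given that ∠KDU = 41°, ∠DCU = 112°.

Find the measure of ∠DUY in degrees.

∠DUY = 27°

1. ∠CDU = 41°  [K on ray DC]
2. ∠CUD = 27°  [△CDU]
3. ∠DUY = 27°  [Y on ray UC]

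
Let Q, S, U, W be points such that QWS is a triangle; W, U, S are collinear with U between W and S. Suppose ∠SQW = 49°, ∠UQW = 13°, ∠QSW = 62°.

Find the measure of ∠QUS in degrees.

∠QUS = 82°

1. ∠QWS = 69°  [△QWS]
2. ∠QWU = 69°  [U on ray WS]
3. ∠QUW = 98°  [△QWU]
4. ∠QUS = 82°  [linear pair at U on WS]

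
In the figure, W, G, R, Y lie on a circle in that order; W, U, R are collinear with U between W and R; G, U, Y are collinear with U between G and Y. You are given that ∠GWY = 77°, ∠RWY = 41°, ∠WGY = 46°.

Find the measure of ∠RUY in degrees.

∠RUY = 98°

1. ∠GYW = 57°  [△WGY]
2. ∠WUY = 82°  [△WUY]
3. ∠RUY = 98°  [linear pair at U on WR]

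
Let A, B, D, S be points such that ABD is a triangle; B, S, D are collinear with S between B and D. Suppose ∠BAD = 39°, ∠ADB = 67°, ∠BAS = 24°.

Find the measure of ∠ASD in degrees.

∠ASD = 98°

1. ∠ABD = 74°  [△ABD]
2. ∠ABS = 74°  [S on ray BD]
3. ∠ASB = 82°  [△ABS]
4. ∠ASD = 98°  [linear pair at S on BD]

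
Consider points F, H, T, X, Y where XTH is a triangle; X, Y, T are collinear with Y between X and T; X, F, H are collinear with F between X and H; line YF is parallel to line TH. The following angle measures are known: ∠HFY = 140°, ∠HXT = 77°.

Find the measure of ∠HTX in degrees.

1. ∠XFY = 40°  [linear pair at F on XH]
2. ∠FXY = 77°  [Y on XT, F on XH]
3. ∠FYX = 63°  [△XYF]
4. ∠HTX = 63°  [YF∥TH, corresponding at Y]

∠HTX = 63°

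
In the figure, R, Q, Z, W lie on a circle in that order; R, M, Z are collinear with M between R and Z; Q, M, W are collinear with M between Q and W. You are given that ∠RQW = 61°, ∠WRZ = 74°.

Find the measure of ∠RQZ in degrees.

1. ∠RZW = 61°  [same arc RW]
2. ∠RWZ = 45°  [△RZW]
3. ∠RQZ = 135°  [cyclic RQZW, opposite ∠Q+∠W]

∠RQZ = 135°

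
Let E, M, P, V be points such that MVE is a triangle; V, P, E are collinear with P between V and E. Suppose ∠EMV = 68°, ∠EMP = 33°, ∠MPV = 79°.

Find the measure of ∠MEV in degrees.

∠MEV = 46°

1. ∠EPM = 101°  [linear pair at P on VE]
2. ∠MEP = 46°  [△MPE]
3. ∠MEV = 46°  [P on ray EV]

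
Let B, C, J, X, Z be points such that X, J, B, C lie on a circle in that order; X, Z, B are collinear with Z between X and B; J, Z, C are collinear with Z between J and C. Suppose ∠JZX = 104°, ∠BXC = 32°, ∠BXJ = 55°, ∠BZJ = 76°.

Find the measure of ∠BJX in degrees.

1. ∠BJC = 32°  [same arc BC]
2. ∠JBX = 72°  [△JZB]
3. ∠BJX = 53°  [△XJB]

∠BJX = 53°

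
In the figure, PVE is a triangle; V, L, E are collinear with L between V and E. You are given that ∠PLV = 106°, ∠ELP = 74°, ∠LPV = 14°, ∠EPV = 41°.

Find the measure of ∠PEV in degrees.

∠PEV = 79°

1. ∠LVP = 60°  [△PVL]
2. ∠EVP = 60°  [L on ray VE]
3. ∠PEV = 79°  [△PVE]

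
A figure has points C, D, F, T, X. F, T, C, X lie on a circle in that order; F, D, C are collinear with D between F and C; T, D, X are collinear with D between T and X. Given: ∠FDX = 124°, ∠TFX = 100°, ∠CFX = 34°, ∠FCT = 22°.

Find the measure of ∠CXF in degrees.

1. ∠FXT = 22°  [△FDX]
2. ∠FTX = 58°  [△FTX]
3. ∠FCX = 58°  [same arc FX]
4. ∠CXF = 88°  [△FCX]

∠CXF = 88°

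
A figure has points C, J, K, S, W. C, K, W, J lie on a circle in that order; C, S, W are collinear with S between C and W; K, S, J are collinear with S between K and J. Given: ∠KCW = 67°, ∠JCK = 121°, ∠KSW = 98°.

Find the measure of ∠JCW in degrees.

∠JCW = 54°

1. ∠KJW = 67°  [same arc KW]
2. ∠JWK = 59°  [cyclic CKWJ, opposite ∠C+∠W]
3. ∠JKW = 54°  [△KWJ]
4. ∠JCW = 54°  [same arc WJ]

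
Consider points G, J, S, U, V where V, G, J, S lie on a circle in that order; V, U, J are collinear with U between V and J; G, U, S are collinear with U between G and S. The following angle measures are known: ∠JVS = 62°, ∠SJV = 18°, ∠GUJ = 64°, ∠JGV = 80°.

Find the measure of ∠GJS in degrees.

∠GJS = 72°

1. ∠JGS = 62°  [same arc JS]
2. ∠GJV = 54°  [△GUJ]
3. ∠GVJ = 46°  [△VGJ]
4. ∠GSJ = 46°  [same arc GJ]
5. ∠GJS = 72°  [△GJS]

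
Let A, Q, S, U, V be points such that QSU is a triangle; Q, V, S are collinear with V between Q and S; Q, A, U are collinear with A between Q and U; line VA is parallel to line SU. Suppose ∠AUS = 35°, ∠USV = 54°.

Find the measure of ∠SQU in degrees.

1. ∠QUS = 35°  [A on ray UQ]
2. ∠QSU = 54°  [V on ray SQ]
3. ∠SQU = 91°  [△QSU]

∠SQU = 91°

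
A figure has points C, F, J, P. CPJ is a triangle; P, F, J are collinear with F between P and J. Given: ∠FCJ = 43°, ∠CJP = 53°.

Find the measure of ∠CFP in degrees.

∠CFP = 96°

1. ∠CJF = 53°  [F on ray JP]
2. ∠CFJ = 84°  [△CFJ]
3. ∠CFP = 96°  [linear pair at F on PJ]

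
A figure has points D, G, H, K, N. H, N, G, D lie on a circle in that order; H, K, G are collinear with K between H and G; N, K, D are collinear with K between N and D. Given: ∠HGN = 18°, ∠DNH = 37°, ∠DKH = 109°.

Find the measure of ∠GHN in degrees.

∠GHN = 72°

1. ∠DGH = 37°  [same arc HD]
2. ∠DKG = 71°  [linear pair at K on HG]
3. ∠GDN = 72°  [△GKD]
4. ∠GHN = 72°  [same arc NG]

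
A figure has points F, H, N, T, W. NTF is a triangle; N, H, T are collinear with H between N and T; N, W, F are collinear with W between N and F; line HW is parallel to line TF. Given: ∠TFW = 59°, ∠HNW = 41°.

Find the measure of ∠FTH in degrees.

∠FTH = 80°

1. ∠NFT = 59°  [W on ray FN]
2. ∠FNT = 41°  [H on NT, W on NF]
3. ∠FTN = 80°  [△NTF]
4. ∠FTH = 80°  [H on ray TN]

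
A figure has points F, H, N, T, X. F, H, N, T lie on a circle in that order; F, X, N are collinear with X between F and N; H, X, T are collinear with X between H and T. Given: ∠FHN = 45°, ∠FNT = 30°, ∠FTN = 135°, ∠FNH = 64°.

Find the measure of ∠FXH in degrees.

∠FXH = 79°

1. ∠HFN = 71°  [△FHN]
2. ∠FHT = 30°  [same arc FT]
3. ∠FXH = 79°  [△FXH]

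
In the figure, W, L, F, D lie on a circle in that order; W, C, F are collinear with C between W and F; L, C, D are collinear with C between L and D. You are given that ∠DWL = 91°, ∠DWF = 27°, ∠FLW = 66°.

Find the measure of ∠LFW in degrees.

1. ∠DFL = 89°  [cyclic WLFD, opposite ∠W+∠F]
2. ∠DLF = 27°  [same arc FD]
3. ∠FDL = 64°  [△LFD]
4. ∠FWL = 64°  [same arc LF]
5. ∠LFW = 50°  [△WLF]

∠LFW = 50°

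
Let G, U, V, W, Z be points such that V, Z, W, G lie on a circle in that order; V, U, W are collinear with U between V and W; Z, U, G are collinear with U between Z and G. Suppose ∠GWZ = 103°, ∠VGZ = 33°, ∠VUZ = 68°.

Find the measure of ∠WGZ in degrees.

1. ∠GVZ = 77°  [cyclic VZWG, opposite ∠V+∠W]
2. ∠GZV = 70°  [△VZG]
3. ∠GUW = 68°  [vertical angles at U]
4. ∠GWV = 70°  [same arc VG]
5. ∠WGZ = 42°  [△WUG]

∠WGZ = 42°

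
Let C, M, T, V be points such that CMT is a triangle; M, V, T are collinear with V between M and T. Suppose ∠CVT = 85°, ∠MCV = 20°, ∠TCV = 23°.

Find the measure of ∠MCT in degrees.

1. ∠CTV = 72°  [△CVT]
2. ∠CVM = 95°  [linear pair at V on MT]
3. ∠CMV = 65°  [△CMV]
4. ∠CTM = 72°  [V on ray TM]
5. ∠CMT = 65°  [V on ray MT]
6. ∠MCT = 43°  [△CMT]

∠MCT = 43°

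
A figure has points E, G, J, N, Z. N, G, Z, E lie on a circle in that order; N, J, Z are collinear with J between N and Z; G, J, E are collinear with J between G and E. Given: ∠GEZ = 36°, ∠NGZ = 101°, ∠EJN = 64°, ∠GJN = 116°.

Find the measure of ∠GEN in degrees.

1. ∠GNZ = 36°  [same arc GZ]
2. ∠GZN = 43°  [△NGZ]
3. ∠GEN = 43°  [same arc NG]

∠GEN = 43°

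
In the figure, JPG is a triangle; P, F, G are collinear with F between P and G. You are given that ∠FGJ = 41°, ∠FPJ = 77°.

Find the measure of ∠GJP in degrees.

∠GJP = 62°

1. ∠JGP = 41°  [F on ray GP]
2. ∠GPJ = 77°  [F on ray PG]
3. ∠GJP = 62°  [△JPG]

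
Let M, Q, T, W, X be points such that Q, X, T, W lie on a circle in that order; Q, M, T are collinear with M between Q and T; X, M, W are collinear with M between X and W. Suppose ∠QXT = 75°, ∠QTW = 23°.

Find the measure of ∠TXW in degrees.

∠TXW = 52°

1. ∠QWT = 105°  [cyclic QXTW, opposite ∠X+∠W]
2. ∠TQW = 52°  [△QTW]
3. ∠TXW = 52°  [same arc TW]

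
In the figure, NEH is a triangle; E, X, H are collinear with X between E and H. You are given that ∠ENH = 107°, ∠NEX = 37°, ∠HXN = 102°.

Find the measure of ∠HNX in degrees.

∠HNX = 42°

1. ∠HEN = 37°  [X on ray EH]
2. ∠EHN = 36°  [△NEH]
3. ∠NHX = 36°  [X on ray HE]
4. ∠HNX = 42°  [△NXH]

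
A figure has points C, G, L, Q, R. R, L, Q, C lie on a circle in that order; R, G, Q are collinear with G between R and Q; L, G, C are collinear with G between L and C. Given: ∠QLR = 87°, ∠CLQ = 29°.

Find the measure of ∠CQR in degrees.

∠CQR = 58°

1. ∠QCR = 93°  [cyclic RLQC, opposite ∠L+∠C]
2. ∠CRQ = 29°  [same arc QC]
3. ∠CQR = 58°  [△RQC]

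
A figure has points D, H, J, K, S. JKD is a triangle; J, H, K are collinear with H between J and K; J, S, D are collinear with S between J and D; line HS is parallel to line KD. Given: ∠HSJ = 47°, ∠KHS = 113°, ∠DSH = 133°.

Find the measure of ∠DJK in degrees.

1. ∠JHS = 67°  [linear pair at H on JK]
2. ∠HJS = 66°  [△JHS]
3. ∠DJK = 66°  [H on JK, S on JD]

∠DJK = 66°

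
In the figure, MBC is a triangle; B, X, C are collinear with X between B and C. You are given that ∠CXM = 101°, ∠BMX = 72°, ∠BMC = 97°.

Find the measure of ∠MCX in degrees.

∠MCX = 54°

1. ∠BXM = 79°  [linear pair at X on BC]
2. ∠MBX = 29°  [△MBX]
3. ∠CBM = 29°  [X on ray BC]
4. ∠BCM = 54°  [△MBC]
5. ∠MCX = 54°  [X on ray CB]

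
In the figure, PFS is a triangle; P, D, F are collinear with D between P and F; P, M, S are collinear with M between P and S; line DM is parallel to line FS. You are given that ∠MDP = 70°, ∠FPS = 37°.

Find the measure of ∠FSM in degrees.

∠FSM = 73°

1. ∠PFS = 70°  [DM∥FS, corresponding at D]
2. ∠FSP = 73°  [△PFS]
3. ∠FSM = 73°  [M on ray SP]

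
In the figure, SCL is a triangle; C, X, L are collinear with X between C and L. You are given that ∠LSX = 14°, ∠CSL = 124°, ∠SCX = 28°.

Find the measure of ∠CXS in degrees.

1. ∠LCS = 28°  [X on ray CL]
2. ∠CLS = 28°  [△SCL]
3. ∠SLX = 28°  [X on ray LC]
4. ∠LXS = 138°  [△SXL]
5. ∠CXS = 42°  [linear pair at X on CL]

∠CXS = 42°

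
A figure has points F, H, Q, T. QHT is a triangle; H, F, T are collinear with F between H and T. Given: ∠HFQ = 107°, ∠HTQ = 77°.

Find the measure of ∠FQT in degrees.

∠FQT = 30°

1. ∠QFT = 73°  [linear pair at F on HT]
2. ∠FTQ = 77°  [F on ray TH]
3. ∠FQT = 30°  [△QFT]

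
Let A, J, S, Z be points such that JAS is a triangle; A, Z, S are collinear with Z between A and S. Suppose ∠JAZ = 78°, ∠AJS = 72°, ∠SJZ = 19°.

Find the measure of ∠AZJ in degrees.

∠AZJ = 49°

1. ∠JAS = 78°  [Z on ray AS]
2. ∠ASJ = 30°  [△JAS]
3. ∠JSZ = 30°  [Z on ray SA]
4. ∠JZS = 131°  [△JZS]
5. ∠AZJ = 49°  [linear pair at Z on AS]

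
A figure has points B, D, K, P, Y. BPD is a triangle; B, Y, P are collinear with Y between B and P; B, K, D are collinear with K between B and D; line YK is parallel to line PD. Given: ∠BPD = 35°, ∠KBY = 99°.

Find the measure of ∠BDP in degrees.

∠BDP = 46°

1. ∠BYK = 35°  [YK∥PD, corresponding at Y]
2. ∠BKY = 46°  [△BYK]
3. ∠BDP = 46°  [YK∥PD, corresponding at K]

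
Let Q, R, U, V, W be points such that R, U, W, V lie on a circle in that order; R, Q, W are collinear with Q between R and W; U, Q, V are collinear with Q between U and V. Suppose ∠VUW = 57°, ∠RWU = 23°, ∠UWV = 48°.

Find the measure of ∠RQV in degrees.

∠RQV = 100°

1. ∠VRW = 57°  [same arc WV]
2. ∠RVU = 23°  [same arc RU]
3. ∠RQV = 100°  [△RQV]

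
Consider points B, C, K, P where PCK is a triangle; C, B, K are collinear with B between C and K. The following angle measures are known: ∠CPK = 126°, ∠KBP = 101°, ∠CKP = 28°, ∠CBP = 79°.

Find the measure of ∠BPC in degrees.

∠BPC = 75°

1. ∠KCP = 26°  [△PCK]
2. ∠BCP = 26°  [B on ray CK]
3. ∠BPC = 75°  [△PCB]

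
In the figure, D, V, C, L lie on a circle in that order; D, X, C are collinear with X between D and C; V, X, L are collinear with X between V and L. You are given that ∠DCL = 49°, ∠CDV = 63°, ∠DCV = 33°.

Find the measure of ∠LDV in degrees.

1. ∠DVL = 49°  [same arc DL]
2. ∠DLV = 33°  [same arc DV]
3. ∠LDV = 98°  [△DVL]

∠LDV = 98°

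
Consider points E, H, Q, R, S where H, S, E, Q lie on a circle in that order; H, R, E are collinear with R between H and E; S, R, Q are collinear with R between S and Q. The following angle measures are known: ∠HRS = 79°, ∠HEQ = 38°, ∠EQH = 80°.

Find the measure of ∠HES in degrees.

∠HES = 17°

1. ∠HSQ = 38°  [same arc HQ]
2. ∠ESH = 100°  [cyclic HSEQ, opposite ∠S+∠Q]
3. ∠EHS = 63°  [△HRS]
4. ∠HES = 17°  [△HSE]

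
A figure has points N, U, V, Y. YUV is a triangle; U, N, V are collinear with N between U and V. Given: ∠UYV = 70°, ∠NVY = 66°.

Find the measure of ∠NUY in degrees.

∠NUY = 44°

1. ∠UVY = 66°  [N on ray VU]
2. ∠VUY = 44°  [△YUV]
3. ∠NUY = 44°  [N on ray UV]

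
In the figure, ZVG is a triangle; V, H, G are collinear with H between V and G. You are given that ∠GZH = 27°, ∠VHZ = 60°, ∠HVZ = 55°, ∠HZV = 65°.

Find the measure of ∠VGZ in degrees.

1. ∠GHZ = 120°  [linear pair at H on VG]
2. ∠HGZ = 33°  [△ZHG]
3. ∠VGZ = 33°  [H on ray GV]

∠VGZ = 33°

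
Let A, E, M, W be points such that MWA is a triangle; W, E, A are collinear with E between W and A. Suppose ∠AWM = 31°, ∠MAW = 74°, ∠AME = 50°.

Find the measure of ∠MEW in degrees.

1. ∠EAM = 74°  [E on ray AW]
2. ∠AEM = 56°  [△MEA]
3. ∠MEW = 124°  [linear pair at E on WA]

∠MEW = 124°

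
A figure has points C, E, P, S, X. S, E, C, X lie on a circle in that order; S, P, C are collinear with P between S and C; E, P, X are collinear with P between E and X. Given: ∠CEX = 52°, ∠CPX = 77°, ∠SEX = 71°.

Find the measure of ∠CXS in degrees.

∠CXS = 57°

1. ∠CSX = 52°  [same arc CX]
2. ∠SCX = 71°  [same arc SX]
3. ∠CXS = 57°  [△SCX]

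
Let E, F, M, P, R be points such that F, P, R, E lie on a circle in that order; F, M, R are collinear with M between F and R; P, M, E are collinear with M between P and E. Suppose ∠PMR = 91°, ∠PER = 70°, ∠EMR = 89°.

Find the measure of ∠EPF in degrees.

∠EPF = 21°

1. ∠FMP = 89°  [linear pair at M on FR]
2. ∠PFR = 70°  [same arc PR]
3. ∠EPF = 21°  [△FMP]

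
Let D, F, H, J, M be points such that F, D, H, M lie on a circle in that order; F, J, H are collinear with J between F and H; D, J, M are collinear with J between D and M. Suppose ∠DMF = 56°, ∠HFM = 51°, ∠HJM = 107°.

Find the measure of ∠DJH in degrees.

∠DJH = 73°

1. ∠DHF = 56°  [same arc FD]
2. ∠HDM = 51°  [same arc HM]
3. ∠DJH = 73°  [△DJH]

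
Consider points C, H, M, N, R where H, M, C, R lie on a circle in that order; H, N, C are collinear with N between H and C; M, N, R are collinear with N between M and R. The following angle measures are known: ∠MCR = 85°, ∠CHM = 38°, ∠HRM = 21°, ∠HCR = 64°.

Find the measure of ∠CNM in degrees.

∠CNM = 102°

1. ∠CRM = 38°  [same arc MC]
2. ∠HCM = 21°  [same arc HM]
3. ∠CMR = 57°  [△MCR]
4. ∠CNM = 102°  [△MNC]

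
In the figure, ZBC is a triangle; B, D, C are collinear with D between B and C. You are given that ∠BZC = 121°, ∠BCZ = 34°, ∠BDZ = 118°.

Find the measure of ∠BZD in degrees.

1. ∠CBZ = 25°  [△ZBC]
2. ∠DBZ = 25°  [D on ray BC]
3. ∠BZD = 37°  [△ZBD]

∠BZD = 37°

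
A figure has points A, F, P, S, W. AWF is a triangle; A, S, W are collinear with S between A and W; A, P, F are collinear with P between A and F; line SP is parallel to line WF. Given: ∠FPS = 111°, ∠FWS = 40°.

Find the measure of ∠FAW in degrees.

∠FAW = 71°

1. ∠APS = 69°  [linear pair at P on AF]
2. ∠AWF = 40°  [S on ray WA]
3. ∠AFW = 69°  [SP∥WF, corresponding at P]
4. ∠FAW = 71°  [△AWF]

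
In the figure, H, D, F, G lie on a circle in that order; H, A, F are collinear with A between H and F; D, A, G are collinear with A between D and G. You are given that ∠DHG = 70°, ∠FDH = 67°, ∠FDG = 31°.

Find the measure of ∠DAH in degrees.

∠DAH = 105°

1. ∠DFG = 110°  [cyclic HDFG, opposite ∠H+∠F]
2. ∠FGH = 113°  [cyclic HDFG, opposite ∠D+∠G]
3. ∠FHG = 31°  [same arc FG]
4. ∠DGF = 39°  [△DFG]
5. ∠GFH = 36°  [△HFG]
6. ∠DHF = 39°  [same arc DF]
7. ∠GDH = 36°  [same arc HG]
8. ∠DAH = 105°  [△HAD]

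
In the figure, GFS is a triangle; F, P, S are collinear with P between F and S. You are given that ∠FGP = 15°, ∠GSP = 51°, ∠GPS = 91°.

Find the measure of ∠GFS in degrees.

1. ∠FPG = 89°  [linear pair at P on FS]
2. ∠GFP = 76°  [△GFP]
3. ∠GFS = 76°  [P on ray FS]

∠GFS = 76°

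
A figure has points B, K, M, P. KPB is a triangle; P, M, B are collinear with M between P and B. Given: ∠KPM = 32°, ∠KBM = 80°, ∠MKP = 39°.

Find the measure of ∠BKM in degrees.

∠BKM = 29°

1. ∠KMP = 109°  [△KPM]
2. ∠BMK = 71°  [linear pair at M on PB]
3. ∠BKM = 29°  [△KMB]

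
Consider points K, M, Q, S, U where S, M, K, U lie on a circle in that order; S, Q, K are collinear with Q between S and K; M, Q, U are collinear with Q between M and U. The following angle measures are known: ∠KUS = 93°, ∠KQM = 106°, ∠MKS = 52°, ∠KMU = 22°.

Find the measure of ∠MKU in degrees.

∠MKU = 117°

1. ∠KMS = 87°  [cyclic SMKU, opposite ∠M+∠U]
2. ∠MQS = 74°  [linear pair at Q on SK]
3. ∠MUS = 52°  [same arc SM]
4. ∠KSM = 41°  [△SMK]
5. ∠SMU = 65°  [△SQM]
6. ∠MSU = 63°  [△SMU]
7. ∠MKU = 117°  [cyclic SMKU, opposite ∠S+∠K]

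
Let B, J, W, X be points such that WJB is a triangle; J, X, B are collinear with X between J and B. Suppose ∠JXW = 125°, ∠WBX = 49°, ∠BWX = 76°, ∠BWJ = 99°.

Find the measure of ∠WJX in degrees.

1. ∠JBW = 49°  [X on ray BJ]
2. ∠BJW = 32°  [△WJB]
3. ∠WJX = 32°  [X on ray JB]

∠WJX = 32°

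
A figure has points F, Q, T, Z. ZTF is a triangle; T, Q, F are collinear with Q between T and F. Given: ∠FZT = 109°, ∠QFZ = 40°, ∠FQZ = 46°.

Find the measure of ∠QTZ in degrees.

∠QTZ = 31°

1. ∠TFZ = 40°  [Q on ray FT]
2. ∠FTZ = 31°  [△ZTF]
3. ∠QTZ = 31°  [Q on ray TF]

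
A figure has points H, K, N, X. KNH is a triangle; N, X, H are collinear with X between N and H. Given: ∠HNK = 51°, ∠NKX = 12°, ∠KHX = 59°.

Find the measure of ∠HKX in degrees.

1. ∠KNX = 51°  [X on ray NH]
2. ∠KXN = 117°  [△KNX]
3. ∠HXK = 63°  [linear pair at X on NH]
4. ∠HKX = 58°  [△KXH]

∠HKX = 58°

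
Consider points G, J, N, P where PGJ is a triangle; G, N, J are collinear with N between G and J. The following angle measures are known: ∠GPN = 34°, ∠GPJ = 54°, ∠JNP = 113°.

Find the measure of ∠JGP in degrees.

1. ∠GNP = 67°  [linear pair at N on GJ]
2. ∠NGP = 79°  [△PGN]
3. ∠JGP = 79°  [N on ray GJ]

∠JGP = 79°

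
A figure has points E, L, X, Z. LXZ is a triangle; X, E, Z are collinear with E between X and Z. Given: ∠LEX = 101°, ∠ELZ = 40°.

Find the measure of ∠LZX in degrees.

1. ∠LEZ = 79°  [linear pair at E on XZ]
2. ∠EZL = 61°  [△LEZ]
3. ∠LZX = 61°  [E on ray ZX]

∠LZX = 61°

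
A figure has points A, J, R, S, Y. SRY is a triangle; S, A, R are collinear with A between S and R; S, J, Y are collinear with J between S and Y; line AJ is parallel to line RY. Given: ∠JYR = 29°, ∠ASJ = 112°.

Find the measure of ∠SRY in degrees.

1. ∠RYS = 29°  [J on ray YS]
2. ∠RSY = 112°  [A on SR, J on SY]
3. ∠SRY = 39°  [△SRY]

∠SRY = 39°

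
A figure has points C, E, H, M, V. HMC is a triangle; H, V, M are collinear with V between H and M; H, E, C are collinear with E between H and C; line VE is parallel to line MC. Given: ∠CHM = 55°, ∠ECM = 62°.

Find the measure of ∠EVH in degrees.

1. ∠HCM = 62°  [E on ray CH]
2. ∠CMH = 63°  [△HMC]
3. ∠EVH = 63°  [VE∥MC, corresponding at V]

∠EVH = 63°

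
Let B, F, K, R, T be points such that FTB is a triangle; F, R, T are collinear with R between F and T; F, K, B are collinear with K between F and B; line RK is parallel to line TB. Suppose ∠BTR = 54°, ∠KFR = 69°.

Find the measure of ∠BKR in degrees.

∠BKR = 123°

1. ∠BTF = 54°  [R on ray TF]
2. ∠BFT = 69°  [R on FT, K on FB]
3. ∠FBT = 57°  [△FTB]
4. ∠FKR = 57°  [RK∥TB, corresponding at K]
5. ∠BKR = 123°  [linear pair at K on FB]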